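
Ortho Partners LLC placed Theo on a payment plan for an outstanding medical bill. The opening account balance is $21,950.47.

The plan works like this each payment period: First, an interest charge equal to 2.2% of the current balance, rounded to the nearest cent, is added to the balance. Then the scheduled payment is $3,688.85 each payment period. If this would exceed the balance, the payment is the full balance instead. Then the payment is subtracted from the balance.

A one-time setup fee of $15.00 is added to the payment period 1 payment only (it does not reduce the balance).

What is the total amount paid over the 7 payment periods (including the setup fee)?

$23,809.19

Payment period 1: opening $21,950.47; interest $482.91 → $22,433.38; payment $3,688.85 (+ $15.00 fee); balance $18,744.53
Payment period 2: opening $18,744.53; interest $412.38 → $19,156.91; payment $3,688.85; balance $15,468.06
Payment period 3: opening $15,468.06; interest $340.30 → $15,808.36; payment $3,688.85; balance $12,119.51
Payment period 4: opening $12,119.51; interest $266.63 → $12,386.14; payment $3,688.85; balance $8,697.29
Payment period 5: opening $8,697.29; interest $191.34 → $8,888.63; payment $3,688.85; balance $5,199.78
Payment period 6: opening $5,199.78; interest $114.40 → $5,314.18; payment $3,688.85; balance $1,625.33
Payment period 7: opening $1,625.33; interest $35.76 → $1,661.09; payment $1,661.09; balance $0.00
Total paid: $23,809.19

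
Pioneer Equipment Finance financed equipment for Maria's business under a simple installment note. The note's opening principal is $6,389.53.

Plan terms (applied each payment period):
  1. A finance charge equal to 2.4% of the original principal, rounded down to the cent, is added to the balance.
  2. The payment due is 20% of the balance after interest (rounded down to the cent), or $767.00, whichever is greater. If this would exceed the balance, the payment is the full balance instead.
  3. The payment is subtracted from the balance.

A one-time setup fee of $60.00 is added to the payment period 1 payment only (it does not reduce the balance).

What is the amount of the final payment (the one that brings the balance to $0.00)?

$655.81

Payment period 1: $6,389.53 +$153.34 interest = $6,542.87; pay $1,308.57 (+ $60.00 fee) → $5,234.30
Payment period 2: $5,234.30 +$153.34 interest = $5,387.64; pay $1,077.52 → $4,310.12
Payment period 3: $4,310.12 +$153.34 interest = $4,463.46; pay $892.69 → $3,570.77
Payment period 4: $3,570.77 +$153.34 interest = $3,724.11; pay $767.00 → $2,957.11
Payment period 5: $2,957.11 +$153.34 interest = $3,110.45; pay $767.00 → $2,343.45
Payment period 6: $2,343.45 +$153.34 interest = $2,496.79; pay $767.00 → $1,729.79
Payment period 7: $1,729.79 +$153.34 interest = $1,883.13; pay $767.00 → $1,116.13
Payment period 8: $1,116.13 +$153.34 interest = $1,269.47; pay $767.00 → $502.47
Payment period 9: $502.47 +$153.34 interest = $655.81; pay $655.81 → $0.00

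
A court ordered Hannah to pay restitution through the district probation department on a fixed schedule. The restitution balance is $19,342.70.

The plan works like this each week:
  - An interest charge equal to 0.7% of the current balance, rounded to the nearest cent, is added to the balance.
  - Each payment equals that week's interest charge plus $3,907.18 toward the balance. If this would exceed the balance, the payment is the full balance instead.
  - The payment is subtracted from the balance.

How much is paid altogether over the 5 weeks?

$19,746.20

Week 1: opening $19,342.70; interest $135.40 → $19,478.10; payment $4,042.58; balance $15,435.52
Week 2: opening $15,435.52; interest $108.05 → $15,543.57; payment $4,015.23; balance $11,528.34
Week 3: opening $11,528.34; interest $80.70 → $11,609.04; payment $3,987.88; balance $7,621.16
Week 4: opening $7,621.16; interest $53.35 → $7,674.51; payment $3,960.53; balance $3,713.98
Week 5: opening $3,713.98; interest $26.00 → $3,739.98; payment $3,739.98; balance $0.00
Total paid: $19,746.20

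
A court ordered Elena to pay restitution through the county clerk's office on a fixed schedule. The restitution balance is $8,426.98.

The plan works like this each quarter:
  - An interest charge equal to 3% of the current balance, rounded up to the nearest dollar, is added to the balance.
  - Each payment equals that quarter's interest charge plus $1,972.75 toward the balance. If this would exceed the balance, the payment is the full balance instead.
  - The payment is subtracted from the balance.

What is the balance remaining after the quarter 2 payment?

$4,481.48

Quarter 1: opening $8,426.98; interest $253.00 → $8,679.98; payment $2,225.75; balance $6,454.23
Quarter 2: opening $6,454.23; interest $194.00 → $6,648.23; payment $2,166.75; balance $4,481.48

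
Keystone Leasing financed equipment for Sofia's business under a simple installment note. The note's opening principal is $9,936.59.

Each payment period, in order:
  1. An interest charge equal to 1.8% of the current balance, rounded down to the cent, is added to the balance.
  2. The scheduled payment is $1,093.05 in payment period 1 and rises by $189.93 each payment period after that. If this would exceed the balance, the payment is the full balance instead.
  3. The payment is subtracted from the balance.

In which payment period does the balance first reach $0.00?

Payment period 1: $9,936.59 +$178.85 interest = $10,115.44; pay $1,093.05 → $9,022.39
Payment period 2: $9,022.39 +$162.40 interest = $9,184.79; pay $1,282.98 → $7,901.81
Payment period 3: $7,901.81 +$142.23 interest = $8,044.04; pay $1,472.91 → $6,571.13
Payment period 4: $6,571.13 +$118.28 interest = $6,689.41; pay $1,662.84 → $5,026.57
Payment period 5: $5,026.57 +$90.47 interest = $5,117.04; pay $1,852.77 → $3,264.27
Payment period 6: $3,264.27 +$58.75 interest = $3,323.02; pay $2,042.70 → $1,280.32
Payment period 7: $1,280.32 +$23.04 interest = $1,303.36; pay $1,303.36 → $0.00
Balance reaches $0.00 in payment period 7.

7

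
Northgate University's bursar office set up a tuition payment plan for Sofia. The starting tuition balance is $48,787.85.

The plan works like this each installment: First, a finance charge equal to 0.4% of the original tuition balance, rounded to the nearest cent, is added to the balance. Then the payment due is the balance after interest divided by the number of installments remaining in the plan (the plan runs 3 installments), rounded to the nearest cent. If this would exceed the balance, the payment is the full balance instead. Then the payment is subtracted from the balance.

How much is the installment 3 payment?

Installment 1: $48,787.85 +$195.15 interest = $48,983.00; pay $16,327.67 → $32,655.33
Installment 2: $32,655.33 +$195.15 interest = $32,850.48; pay $16,425.24 → $16,425.24
Installment 3: $16,425.24 +$195.15 interest = $16,620.39; pay $16,620.39 → $0.00

$16,620.39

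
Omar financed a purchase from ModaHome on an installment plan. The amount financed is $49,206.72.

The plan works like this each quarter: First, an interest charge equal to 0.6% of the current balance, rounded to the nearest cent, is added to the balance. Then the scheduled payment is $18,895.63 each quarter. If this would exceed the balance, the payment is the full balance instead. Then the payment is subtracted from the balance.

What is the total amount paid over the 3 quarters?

$49,756.97

Quarter 1: $49,206.72 +$295.24 interest = $49,501.96; pay $18,895.63 → $30,606.33
Quarter 2: $30,606.33 +$183.64 interest = $30,789.97; pay $18,895.63 → $11,894.34
Quarter 3: $11,894.34 +$71.37 interest = $11,965.71; pay $11,965.71 → $0.00
Total paid: $49,756.97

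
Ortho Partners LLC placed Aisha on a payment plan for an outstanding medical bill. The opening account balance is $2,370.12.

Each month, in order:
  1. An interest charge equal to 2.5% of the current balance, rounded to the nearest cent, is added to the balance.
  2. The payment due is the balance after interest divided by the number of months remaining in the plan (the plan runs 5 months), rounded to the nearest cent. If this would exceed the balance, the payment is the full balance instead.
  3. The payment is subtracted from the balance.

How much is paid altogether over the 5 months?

$2,553.91

Month 1: $2,370.12 +$59.25 interest = $2,429.37; pay $485.87 → $1,943.50
Month 2: $1,943.50 +$48.59 interest = $1,992.09; pay $498.02 → $1,494.07
Month 3: $1,494.07 +$37.35 interest = $1,531.42; pay $510.47 → $1,020.95
Month 4: $1,020.95 +$25.52 interest = $1,046.47; pay $523.24 → $523.23
Month 5: $523.23 +$13.08 interest = $536.31; pay $536.31 → $0.00
Total paid: $2,553.91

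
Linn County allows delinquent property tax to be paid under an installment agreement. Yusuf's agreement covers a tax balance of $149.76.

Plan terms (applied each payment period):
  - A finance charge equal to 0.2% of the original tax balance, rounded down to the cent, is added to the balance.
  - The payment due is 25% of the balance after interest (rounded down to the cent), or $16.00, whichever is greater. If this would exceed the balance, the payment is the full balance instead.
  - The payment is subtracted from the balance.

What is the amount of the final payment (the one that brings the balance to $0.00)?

Payment period 1: opening $149.76; interest $0.29 → $150.05; payment $37.51; balance $112.54
Payment period 2: opening $112.54; interest $0.29 → $112.83; payment $28.20; balance $84.63
Payment period 3: opening $84.63; interest $0.29 → $84.92; payment $21.23; balance $63.69
Payment period 4: opening $63.69; interest $0.29 → $63.98; payment $16.00; balance $47.98
Payment period 5: opening $47.98; interest $0.29 → $48.27; payment $16.00; balance $32.27
Payment period 6: opening $32.27; interest $0.29 → $32.56; payment $16.00; balance $16.56
Payment period 7: opening $16.56; interest $0.29 → $16.85; payment $16.00; balance $0.85
Payment period 8: opening $0.85; interest $0.29 → $1.14; payment $1.14; balance $0.00

$1.14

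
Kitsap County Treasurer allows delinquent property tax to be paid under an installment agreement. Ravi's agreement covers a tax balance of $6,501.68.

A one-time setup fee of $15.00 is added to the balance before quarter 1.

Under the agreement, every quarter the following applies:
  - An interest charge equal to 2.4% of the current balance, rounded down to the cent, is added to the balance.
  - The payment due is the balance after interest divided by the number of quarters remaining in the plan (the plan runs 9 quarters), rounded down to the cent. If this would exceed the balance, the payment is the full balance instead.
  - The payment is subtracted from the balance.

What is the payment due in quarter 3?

Quarter 1: opening $6,516.68; interest $156.40 → $6,673.08; payment $741.45; balance $5,931.63
Quarter 2: opening $5,931.63; interest $142.35 → $6,073.98; payment $759.24; balance $5,314.74
Quarter 3: opening $5,314.74; interest $127.55 → $5,442.29; payment $777.47; balance $4,664.82

$777.47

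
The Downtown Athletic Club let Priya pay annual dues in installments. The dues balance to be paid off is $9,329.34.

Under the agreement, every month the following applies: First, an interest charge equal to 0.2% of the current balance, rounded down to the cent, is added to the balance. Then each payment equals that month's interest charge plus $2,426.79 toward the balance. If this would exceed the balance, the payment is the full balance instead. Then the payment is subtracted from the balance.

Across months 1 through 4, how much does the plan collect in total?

Month 1: opening $9,329.34; interest $18.65 → $9,347.99; payment $2,445.44; balance $6,902.55
Month 2: opening $6,902.55; interest $13.80 → $6,916.35; payment $2,440.59; balance $4,475.76
Month 3: opening $4,475.76; interest $8.95 → $4,484.71; payment $2,435.74; balance $2,048.97
Month 4: opening $2,048.97; interest $4.09 → $2,053.06; payment $2,053.06; balance $0.00
Total paid: $9,374.83

$9,374.83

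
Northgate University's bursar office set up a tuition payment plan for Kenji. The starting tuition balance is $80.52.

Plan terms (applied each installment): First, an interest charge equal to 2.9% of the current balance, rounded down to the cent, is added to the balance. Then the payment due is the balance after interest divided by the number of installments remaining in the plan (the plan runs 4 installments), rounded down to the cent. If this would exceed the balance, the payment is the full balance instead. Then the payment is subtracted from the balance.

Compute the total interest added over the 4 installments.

$5.99

Installment 1: $80.52 +$2.33 interest = $82.85; pay $20.71 → $62.14
Installment 2: $62.14 +$1.80 interest = $63.94; pay $21.31 → $42.63
Installment 3: $42.63 +$1.23 interest = $43.86; pay $21.93 → $21.93
Installment 4: $21.93 +$0.63 interest = $22.56; pay $22.56 → $0.00
Total interest: $2.33 + $1.80 + $1.23 + $0.63 = $5.99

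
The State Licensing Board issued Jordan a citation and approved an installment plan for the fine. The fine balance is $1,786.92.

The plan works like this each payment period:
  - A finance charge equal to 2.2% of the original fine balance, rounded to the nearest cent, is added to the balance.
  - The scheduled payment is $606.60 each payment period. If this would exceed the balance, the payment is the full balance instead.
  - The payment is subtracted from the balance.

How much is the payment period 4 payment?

Payment period 1: $1,786.92 +$39.31 interest = $1,826.23; pay $606.60 → $1,219.63
Payment period 2: $1,219.63 +$39.31 interest = $1,258.94; pay $606.60 → $652.34
Payment period 3: $652.34 +$39.31 interest = $691.65; pay $606.60 → $85.05
Payment period 4: $85.05 +$39.31 interest = $124.36; pay $124.36 → $0.00

$124.36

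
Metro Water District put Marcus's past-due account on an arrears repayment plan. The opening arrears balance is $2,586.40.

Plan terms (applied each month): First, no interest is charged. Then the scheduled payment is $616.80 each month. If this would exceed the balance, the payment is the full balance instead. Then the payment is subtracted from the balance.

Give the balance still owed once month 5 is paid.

$0.00

# | Opening | Payment | End bal
1 | $2,586.40 | $616.80 | $1,969.60
2 | $1,969.60 | $616.80 | $1,352.80
3 | $1,352.80 | $616.80 | $736.00
4 | $736.00 | $616.80 | $119.20
5 | $119.20 | $119.20 | $0.00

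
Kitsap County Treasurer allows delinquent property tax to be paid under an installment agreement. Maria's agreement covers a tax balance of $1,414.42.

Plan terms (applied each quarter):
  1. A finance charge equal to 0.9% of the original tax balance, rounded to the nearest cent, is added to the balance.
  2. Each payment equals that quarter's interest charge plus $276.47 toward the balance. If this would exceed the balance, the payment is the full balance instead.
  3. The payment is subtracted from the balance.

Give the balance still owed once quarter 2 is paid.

$861.48

Quarter 1: $1,414.42 +$12.73 interest = $1,427.15; pay $289.20 → $1,137.95
Quarter 2: $1,137.95 +$12.73 interest = $1,150.68; pay $289.20 → $861.48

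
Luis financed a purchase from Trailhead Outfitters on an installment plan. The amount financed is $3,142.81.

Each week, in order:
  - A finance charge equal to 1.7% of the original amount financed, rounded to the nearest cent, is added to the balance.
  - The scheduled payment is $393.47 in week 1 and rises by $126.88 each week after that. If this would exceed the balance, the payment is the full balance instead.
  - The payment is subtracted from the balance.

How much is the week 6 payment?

$227.24

Week 1: opening $3,142.81; interest $53.43 → $3,196.24; payment $393.47; balance $2,802.77
Week 2: opening $2,802.77; interest $53.43 → $2,856.20; payment $520.35; balance $2,335.85
Week 3: opening $2,335.85; interest $53.43 → $2,389.28; payment $647.23; balance $1,742.05
Week 4: opening $1,742.05; interest $53.43 → $1,795.48; payment $774.11; balance $1,021.37
Week 5: opening $1,021.37; interest $53.43 → $1,074.80; payment $900.99; balance $173.81
Week 6: opening $173.81; interest $53.43 → $227.24; payment $227.24; balance $0.00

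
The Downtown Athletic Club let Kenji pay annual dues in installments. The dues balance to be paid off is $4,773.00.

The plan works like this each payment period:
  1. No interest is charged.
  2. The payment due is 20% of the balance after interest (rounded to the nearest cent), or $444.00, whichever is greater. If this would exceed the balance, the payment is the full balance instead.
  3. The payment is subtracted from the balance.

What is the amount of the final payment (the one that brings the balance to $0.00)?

$179.02

Payment period 1: $4,773.00 − $954.60 → $3,818.40
Payment period 2: $3,818.40 − $763.68 → $3,054.72
Payment period 3: $3,054.72 − $610.94 → $2,443.78
Payment period 4: $2,443.78 − $488.76 → $1,955.02
Payment period 5: $1,955.02 − $444.00 → $1,511.02
Payment period 6: $1,511.02 − $444.00 → $1,067.02
Payment period 7: $1,067.02 − $444.00 → $623.02
Payment period 8: $623.02 − $444.00 → $179.02
Payment period 9: $179.02 − $179.02 → $0.00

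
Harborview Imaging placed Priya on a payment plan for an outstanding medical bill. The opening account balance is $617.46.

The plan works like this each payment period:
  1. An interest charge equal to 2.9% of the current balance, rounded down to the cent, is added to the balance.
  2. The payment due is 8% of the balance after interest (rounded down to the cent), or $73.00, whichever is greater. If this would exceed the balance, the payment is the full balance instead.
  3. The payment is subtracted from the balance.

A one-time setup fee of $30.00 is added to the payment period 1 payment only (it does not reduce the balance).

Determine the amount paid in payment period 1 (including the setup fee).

$103.00

Payment period 1: $617.46 +$17.90 interest = $635.36; pay $73.00 (+ $30.00 fee) → $562.36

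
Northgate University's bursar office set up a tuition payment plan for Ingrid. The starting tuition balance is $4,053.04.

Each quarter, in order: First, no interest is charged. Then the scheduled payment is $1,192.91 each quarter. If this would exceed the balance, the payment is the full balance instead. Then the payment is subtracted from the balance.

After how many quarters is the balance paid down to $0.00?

Quarter 1: $4,053.04 − $1,192.91 → $2,860.13
Quarter 2: $2,860.13 − $1,192.91 → $1,667.22
Quarter 3: $1,667.22 − $1,192.91 → $474.31
Quarter 4: $474.31 − $474.31 → $0.00
Balance reaches $0.00 in quarter 4.

4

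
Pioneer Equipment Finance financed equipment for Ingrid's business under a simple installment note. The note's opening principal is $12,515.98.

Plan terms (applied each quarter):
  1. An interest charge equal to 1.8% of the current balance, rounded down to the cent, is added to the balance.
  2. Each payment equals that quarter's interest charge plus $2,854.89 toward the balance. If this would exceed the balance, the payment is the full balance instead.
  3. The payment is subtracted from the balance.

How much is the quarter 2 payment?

Quarter 1: $12,515.98 +$225.28 interest = $12,741.26; pay $3,080.17 → $9,661.09
Quarter 2: $9,661.09 +$173.89 interest = $9,834.98; pay $3,028.78 → $6,806.20

$3,028.78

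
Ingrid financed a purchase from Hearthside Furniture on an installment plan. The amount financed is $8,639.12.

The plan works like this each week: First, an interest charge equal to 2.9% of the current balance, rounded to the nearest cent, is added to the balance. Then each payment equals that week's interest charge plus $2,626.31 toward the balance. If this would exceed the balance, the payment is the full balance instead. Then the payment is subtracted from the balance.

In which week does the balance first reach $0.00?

4

Week 1: $8,639.12 +$250.53 interest = $8,889.65; pay $2,876.84 → $6,012.81
Week 2: $6,012.81 +$174.37 interest = $6,187.18; pay $2,800.68 → $3,386.50
Week 3: $3,386.50 +$98.21 interest = $3,484.71; pay $2,724.52 → $760.19
Week 4: $760.19 +$22.05 interest = $782.24; pay $782.24 → $0.00
Balance reaches $0.00 in week 4.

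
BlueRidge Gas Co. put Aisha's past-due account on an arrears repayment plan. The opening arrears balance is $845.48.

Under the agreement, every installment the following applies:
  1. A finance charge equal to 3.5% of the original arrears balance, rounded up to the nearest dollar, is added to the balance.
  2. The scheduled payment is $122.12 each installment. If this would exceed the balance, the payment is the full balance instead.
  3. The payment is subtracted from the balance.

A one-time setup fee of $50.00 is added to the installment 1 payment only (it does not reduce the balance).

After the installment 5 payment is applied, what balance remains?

Installment 1: opening $845.48; interest $30.00 → $875.48; payment $122.12 (+ $50.00 fee); balance $753.36
Installment 2: opening $753.36; interest $30.00 → $783.36; payment $122.12; balance $661.24
Installment 3: opening $661.24; interest $30.00 → $691.24; payment $122.12; balance $569.12
Installment 4: opening $569.12; interest $30.00 → $599.12; payment $122.12; balance $477.00
Installment 5: opening $477.00; interest $30.00 → $507.00; payment $122.12; balance $384.88

$384.88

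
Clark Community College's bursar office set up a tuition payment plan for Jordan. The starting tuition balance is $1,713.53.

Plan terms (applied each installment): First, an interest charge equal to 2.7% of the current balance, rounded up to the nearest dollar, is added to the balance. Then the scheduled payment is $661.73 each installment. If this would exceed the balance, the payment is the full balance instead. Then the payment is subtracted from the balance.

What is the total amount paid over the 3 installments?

$1,803.53

# | Opening | Interest | Payment | End bal
1 | $1,713.53 | $47.00 | $661.73 | $1,098.80
2 | $1,098.80 | $30.00 | $661.73 | $467.07
3 | $467.07 | $13.00 | $480.07 | $0.00
Total paid: $1,803.53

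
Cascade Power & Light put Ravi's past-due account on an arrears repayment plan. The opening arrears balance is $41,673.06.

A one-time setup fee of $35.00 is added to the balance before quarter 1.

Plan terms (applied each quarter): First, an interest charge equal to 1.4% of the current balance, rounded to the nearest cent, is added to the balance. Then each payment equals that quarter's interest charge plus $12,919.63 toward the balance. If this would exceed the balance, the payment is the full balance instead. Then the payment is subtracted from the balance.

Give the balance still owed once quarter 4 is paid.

Quarter 1: opening $41,708.06; interest $583.91 → $42,291.97; payment $13,503.54; balance $28,788.43
Quarter 2: opening $28,788.43; interest $403.04 → $29,191.47; payment $13,322.67; balance $15,868.80
Quarter 3: opening $15,868.80; interest $222.16 → $16,090.96; payment $13,141.79; balance $2,949.17
Quarter 4: opening $2,949.17; interest $41.29 → $2,990.46; payment $2,990.46; balance $0.00

$0.00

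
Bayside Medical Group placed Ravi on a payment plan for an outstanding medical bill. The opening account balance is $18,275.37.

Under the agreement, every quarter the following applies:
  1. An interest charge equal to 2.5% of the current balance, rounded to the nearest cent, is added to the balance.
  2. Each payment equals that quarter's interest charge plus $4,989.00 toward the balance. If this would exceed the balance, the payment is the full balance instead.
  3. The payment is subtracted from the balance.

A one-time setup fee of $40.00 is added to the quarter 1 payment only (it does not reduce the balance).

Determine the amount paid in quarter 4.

Quarter 1: opening $18,275.37; interest $456.88 → $18,732.25; payment $5,445.88 (+ $40.00 fee); balance $13,286.37
Quarter 2: opening $13,286.37; interest $332.16 → $13,618.53; payment $5,321.16; balance $8,297.37
Quarter 3: opening $8,297.37; interest $207.43 → $8,504.80; payment $5,196.43; balance $3,308.37
Quarter 4: opening $3,308.37; interest $82.71 → $3,391.08; payment $3,391.08; balance $0.00

$3,391.08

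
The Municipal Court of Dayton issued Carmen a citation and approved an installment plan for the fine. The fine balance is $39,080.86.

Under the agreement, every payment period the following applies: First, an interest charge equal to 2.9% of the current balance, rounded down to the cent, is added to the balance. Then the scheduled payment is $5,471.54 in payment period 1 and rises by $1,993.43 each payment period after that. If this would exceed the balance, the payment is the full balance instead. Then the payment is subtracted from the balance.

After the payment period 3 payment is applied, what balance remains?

$19,647.09

Payment period 1: $39,080.86 +$1,133.34 interest = $40,214.20; pay $5,471.54 → $34,742.66
Payment period 2: $34,742.66 +$1,007.53 interest = $35,750.19; pay $7,464.97 → $28,285.22
Payment period 3: $28,285.22 +$820.27 interest = $29,105.49; pay $9,458.40 → $19,647.09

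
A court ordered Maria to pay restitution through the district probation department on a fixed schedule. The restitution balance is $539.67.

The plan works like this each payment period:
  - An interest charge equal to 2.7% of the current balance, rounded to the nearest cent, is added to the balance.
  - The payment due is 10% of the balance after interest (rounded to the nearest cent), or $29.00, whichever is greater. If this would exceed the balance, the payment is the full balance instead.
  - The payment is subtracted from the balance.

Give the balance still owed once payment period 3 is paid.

Payment period 1: opening $539.67; interest $14.57 → $554.24; payment $55.42; balance $498.82
Payment period 2: opening $498.82; interest $13.47 → $512.29; payment $51.23; balance $461.06
Payment period 3: opening $461.06; interest $12.45 → $473.51; payment $47.35; balance $426.16

$426.16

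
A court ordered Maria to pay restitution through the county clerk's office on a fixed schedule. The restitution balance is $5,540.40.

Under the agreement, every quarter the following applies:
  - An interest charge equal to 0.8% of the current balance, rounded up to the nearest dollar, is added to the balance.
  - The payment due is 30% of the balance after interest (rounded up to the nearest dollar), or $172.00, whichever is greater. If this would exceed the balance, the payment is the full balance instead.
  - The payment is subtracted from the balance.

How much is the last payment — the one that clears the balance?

Quarter 1: $5,540.40 +$45.00 interest = $5,585.40; pay $1,676.00 → $3,909.40
Quarter 2: $3,909.40 +$32.00 interest = $3,941.40; pay $1,183.00 → $2,758.40
Quarter 3: $2,758.40 +$23.00 interest = $2,781.40; pay $835.00 → $1,946.40
Quarter 4: $1,946.40 +$16.00 interest = $1,962.40; pay $589.00 → $1,373.40
Quarter 5: $1,373.40 +$11.00 interest = $1,384.40; pay $416.00 → $968.40
Quarter 6: $968.40 +$8.00 interest = $976.40; pay $293.00 → $683.40
Quarter 7: $683.40 +$6.00 interest = $689.40; pay $207.00 → $482.40
Quarter 8: $482.40 +$4.00 interest = $486.40; pay $172.00 → $314.40
Quarter 9: $314.40 +$3.00 interest = $317.40; pay $172.00 → $145.40
Quarter 10: $145.40 +$2.00 interest = $147.40; pay $147.40 → $0.00

$147.40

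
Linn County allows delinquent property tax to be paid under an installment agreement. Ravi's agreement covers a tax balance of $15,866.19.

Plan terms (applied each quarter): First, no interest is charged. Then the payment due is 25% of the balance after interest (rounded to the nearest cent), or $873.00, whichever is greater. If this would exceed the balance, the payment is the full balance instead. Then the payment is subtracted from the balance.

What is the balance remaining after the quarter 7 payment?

# | Opening | Payment | End bal
1 | $15,866.19 | $3,966.55 | $11,899.64
2 | $11,899.64 | $2,974.91 | $8,924.73
3 | $8,924.73 | $2,231.18 | $6,693.55
4 | $6,693.55 | $1,673.39 | $5,020.16
5 | $5,020.16 | $1,255.04 | $3,765.12
6 | $3,765.12 | $941.28 | $2,823.84
7 | $2,823.84 | $873.00 | $1,950.84

$1,950.84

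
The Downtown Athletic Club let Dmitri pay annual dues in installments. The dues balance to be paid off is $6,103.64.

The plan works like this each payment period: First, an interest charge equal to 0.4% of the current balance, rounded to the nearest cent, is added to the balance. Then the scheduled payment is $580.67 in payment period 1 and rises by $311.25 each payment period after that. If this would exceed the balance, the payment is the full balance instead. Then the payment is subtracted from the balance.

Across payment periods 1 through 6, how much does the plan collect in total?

Payment period 1: $6,103.64 +$24.41 interest = $6,128.05; pay $580.67 → $5,547.38
Payment period 2: $5,547.38 +$22.19 interest = $5,569.57; pay $891.92 → $4,677.65
Payment period 3: $4,677.65 +$18.71 interest = $4,696.36; pay $1,203.17 → $3,493.19
Payment period 4: $3,493.19 +$13.97 interest = $3,507.16; pay $1,514.42 → $1,992.74
Payment period 5: $1,992.74 +$7.97 interest = $2,000.71; pay $1,825.67 → $175.04
Payment period 6: $175.04 +$0.70 interest = $175.74; pay $175.74 → $0.00
Total paid: $6,191.59

$6,191.59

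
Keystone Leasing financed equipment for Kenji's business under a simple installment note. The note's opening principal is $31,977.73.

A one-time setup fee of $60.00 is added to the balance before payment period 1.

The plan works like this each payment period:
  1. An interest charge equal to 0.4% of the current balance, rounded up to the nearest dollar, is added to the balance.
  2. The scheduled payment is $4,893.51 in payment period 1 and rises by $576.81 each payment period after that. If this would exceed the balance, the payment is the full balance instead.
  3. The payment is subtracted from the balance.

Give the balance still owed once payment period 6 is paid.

# | Opening | Interest | Payment | End bal
1 | $32,037.73 | $129.00 | $4,893.51 | $27,273.22
2 | $27,273.22 | $110.00 | $5,470.32 | $21,912.90
3 | $21,912.90 | $88.00 | $6,047.13 | $15,953.77
4 | $15,953.77 | $64.00 | $6,623.94 | $9,393.83
5 | $9,393.83 | $38.00 | $7,200.75 | $2,231.08
6 | $2,231.08 | $9.00 | $2,240.08 | $0.00

$0.00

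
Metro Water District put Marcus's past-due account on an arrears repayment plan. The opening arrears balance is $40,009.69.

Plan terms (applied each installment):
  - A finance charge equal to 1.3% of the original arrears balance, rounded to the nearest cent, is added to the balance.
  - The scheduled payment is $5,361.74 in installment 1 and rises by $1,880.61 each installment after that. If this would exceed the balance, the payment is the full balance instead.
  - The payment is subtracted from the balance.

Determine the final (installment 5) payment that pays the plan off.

Installment 1: opening $40,009.69; interest $520.13 → $40,529.82; payment $5,361.74; balance $35,168.08
Installment 2: opening $35,168.08; interest $520.13 → $35,688.21; payment $7,242.35; balance $28,445.86
Installment 3: opening $28,445.86; interest $520.13 → $28,965.99; payment $9,122.96; balance $19,843.03
Installment 4: opening $19,843.03; interest $520.13 → $20,363.16; payment $11,003.57; balance $9,359.59
Installment 5: opening $9,359.59; interest $520.13 → $9,879.72; payment $9,879.72; balance $0.00

$9,879.72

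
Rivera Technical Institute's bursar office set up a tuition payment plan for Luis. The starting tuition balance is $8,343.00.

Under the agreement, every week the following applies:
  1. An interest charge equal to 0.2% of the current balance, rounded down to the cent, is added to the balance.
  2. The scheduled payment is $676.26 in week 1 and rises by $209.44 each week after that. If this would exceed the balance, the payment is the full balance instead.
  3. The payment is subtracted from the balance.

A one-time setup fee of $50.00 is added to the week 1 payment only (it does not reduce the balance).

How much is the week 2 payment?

$885.70

Week 1: opening $8,343.00; interest $16.68 → $8,359.68; payment $676.26 (+ $50.00 fee); balance $7,683.42
Week 2: opening $7,683.42; interest $15.36 → $7,698.78; payment $885.70; balance $6,813.08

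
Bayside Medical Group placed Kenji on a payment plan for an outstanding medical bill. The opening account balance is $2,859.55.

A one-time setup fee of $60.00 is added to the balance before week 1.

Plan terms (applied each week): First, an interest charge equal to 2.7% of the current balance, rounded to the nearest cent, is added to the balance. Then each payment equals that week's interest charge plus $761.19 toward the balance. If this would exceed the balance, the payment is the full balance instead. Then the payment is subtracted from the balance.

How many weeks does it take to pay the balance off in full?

4

Week 1: $2,919.55 +$78.83 interest = $2,998.38; pay $840.02 → $2,158.36
Week 2: $2,158.36 +$58.28 interest = $2,216.64; pay $819.47 → $1,397.17
Week 3: $1,397.17 +$37.72 interest = $1,434.89; pay $798.91 → $635.98
Week 4: $635.98 +$17.17 interest = $653.15; pay $653.15 → $0.00
Balance reaches $0.00 in week 4.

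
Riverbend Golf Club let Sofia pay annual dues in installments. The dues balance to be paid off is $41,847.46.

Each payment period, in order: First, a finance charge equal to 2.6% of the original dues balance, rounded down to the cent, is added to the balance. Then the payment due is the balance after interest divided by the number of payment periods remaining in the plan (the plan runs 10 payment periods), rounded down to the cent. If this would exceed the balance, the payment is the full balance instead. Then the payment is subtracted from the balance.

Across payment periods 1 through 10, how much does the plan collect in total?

Payment period 1: $41,847.46 +$1,088.03 interest = $42,935.49; pay $4,293.54 → $38,641.95
Payment period 2: $38,641.95 +$1,088.03 interest = $39,729.98; pay $4,414.44 → $35,315.54
Payment period 3: $35,315.54 +$1,088.03 interest = $36,403.57; pay $4,550.44 → $31,853.13
Payment period 4: $31,853.13 +$1,088.03 interest = $32,941.16; pay $4,705.88 → $28,235.28
Payment period 5: $28,235.28 +$1,088.03 interest = $29,323.31; pay $4,887.21 → $24,436.10
Payment period 6: $24,436.10 +$1,088.03 interest = $25,524.13; pay $5,104.82 → $20,419.31
Payment period 7: $20,419.31 +$1,088.03 interest = $21,507.34; pay $5,376.83 → $16,130.51
Payment period 8: $16,130.51 +$1,088.03 interest = $17,218.54; pay $5,739.51 → $11,479.03
Payment period 9: $11,479.03 +$1,088.03 interest = $12,567.06; pay $6,283.53 → $6,283.53
Payment period 10: $6,283.53 +$1,088.03 interest = $7,371.56; pay $7,371.56 → $0.00
Total paid: $52,727.76

$52,727.76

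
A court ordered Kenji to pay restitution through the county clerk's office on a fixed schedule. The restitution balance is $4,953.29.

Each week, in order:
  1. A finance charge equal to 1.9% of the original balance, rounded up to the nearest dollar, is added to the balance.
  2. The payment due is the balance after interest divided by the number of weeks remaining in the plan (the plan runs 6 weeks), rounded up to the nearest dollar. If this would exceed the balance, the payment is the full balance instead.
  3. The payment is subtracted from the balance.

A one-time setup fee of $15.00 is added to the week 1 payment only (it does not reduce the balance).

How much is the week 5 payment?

$963.00

# | Opening | Interest | Payment | Fee | End bal
1 | $4,953.29 | $95.00 | $842.00 | $15.00 | $4,206.29
2 | $4,206.29 | $95.00 | $861.00 | — | $3,440.29
3 | $3,440.29 | $95.00 | $884.00 | — | $2,651.29
4 | $2,651.29 | $95.00 | $916.00 | — | $1,830.29
5 | $1,830.29 | $95.00 | $963.00 | — | $962.29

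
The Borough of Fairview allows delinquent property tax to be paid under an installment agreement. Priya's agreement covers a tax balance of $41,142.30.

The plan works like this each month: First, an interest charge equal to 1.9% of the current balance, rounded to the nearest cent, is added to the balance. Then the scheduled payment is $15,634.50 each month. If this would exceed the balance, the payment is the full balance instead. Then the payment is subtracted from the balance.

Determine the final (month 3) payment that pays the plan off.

$11,366.44

# | Opening | Interest | Payment | End bal
1 | $41,142.30 | $781.70 | $15,634.50 | $26,289.50
2 | $26,289.50 | $499.50 | $15,634.50 | $11,154.50
3 | $11,154.50 | $211.94 | $11,366.44 | $0.00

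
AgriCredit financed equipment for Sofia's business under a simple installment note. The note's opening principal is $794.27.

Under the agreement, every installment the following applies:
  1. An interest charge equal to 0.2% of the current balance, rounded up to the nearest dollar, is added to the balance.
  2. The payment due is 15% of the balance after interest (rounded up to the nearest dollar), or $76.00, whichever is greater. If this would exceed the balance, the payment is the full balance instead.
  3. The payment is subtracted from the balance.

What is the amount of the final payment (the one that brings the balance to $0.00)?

$42.27

Installment 1: opening $794.27; interest $2.00 → $796.27; payment $120.00; balance $676.27
Installment 2: opening $676.27; interest $2.00 → $678.27; payment $102.00; balance $576.27
Installment 3: opening $576.27; interest $2.00 → $578.27; payment $87.00; balance $491.27
Installment 4: opening $491.27; interest $1.00 → $492.27; payment $76.00; balance $416.27
Installment 5: opening $416.27; interest $1.00 → $417.27; payment $76.00; balance $341.27
Installment 6: opening $341.27; interest $1.00 → $342.27; payment $76.00; balance $266.27
Installment 7: opening $266.27; interest $1.00 → $267.27; payment $76.00; balance $191.27
Installment 8: opening $191.27; interest $1.00 → $192.27; payment $76.00; balance $116.27
Installment 9: opening $116.27; interest $1.00 → $117.27; payment $76.00; balance $41.27
Installment 10: opening $41.27; interest $1.00 → $42.27; payment $42.27; balance $0.00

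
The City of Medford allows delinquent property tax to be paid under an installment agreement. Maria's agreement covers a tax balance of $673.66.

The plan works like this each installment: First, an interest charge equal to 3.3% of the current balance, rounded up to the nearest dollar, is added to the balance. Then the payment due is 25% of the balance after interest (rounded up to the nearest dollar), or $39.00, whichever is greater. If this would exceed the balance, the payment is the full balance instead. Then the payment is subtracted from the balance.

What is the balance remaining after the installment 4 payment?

$242.66

Installment 1: opening $673.66; interest $23.00 → $696.66; payment $175.00; balance $521.66
Installment 2: opening $521.66; interest $18.00 → $539.66; payment $135.00; balance $404.66
Installment 3: opening $404.66; interest $14.00 → $418.66; payment $105.00; balance $313.66
Installment 4: opening $313.66; interest $11.00 → $324.66; payment $82.00; balance $242.66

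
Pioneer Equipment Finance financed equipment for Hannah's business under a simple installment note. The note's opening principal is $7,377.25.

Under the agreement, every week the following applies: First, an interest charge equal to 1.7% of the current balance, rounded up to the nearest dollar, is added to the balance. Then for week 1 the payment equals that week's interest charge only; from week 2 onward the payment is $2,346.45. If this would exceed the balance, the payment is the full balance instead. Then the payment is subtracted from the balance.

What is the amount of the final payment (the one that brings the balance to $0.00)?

$612.90

Week 1: opening $7,377.25; interest $126.00 → $7,503.25; payment $126.00; balance $7,377.25
Week 2: opening $7,377.25; interest $126.00 → $7,503.25; payment $2,346.45; balance $5,156.80
Week 3: opening $5,156.80; interest $88.00 → $5,244.80; payment $2,346.45; balance $2,898.35
Week 4: opening $2,898.35; interest $50.00 → $2,948.35; payment $2,346.45; balance $601.90
Week 5: opening $601.90; interest $11.00 → $612.90; payment $612.90; balance $0.00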